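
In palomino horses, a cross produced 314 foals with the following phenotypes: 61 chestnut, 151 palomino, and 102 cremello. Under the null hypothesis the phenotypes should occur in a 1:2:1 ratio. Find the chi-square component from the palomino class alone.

Under the 1:2:1 hypothesis (Σ ratio = 4, N = 314):
  chestnut: 314 × 1/4 = 78.5
  palomino: 314 × 2/4 = 157
  cremello: 314 × 1/4 = 78.5
Contribution of palomino: (151 − 157)² / 157 = 0.2293

0.229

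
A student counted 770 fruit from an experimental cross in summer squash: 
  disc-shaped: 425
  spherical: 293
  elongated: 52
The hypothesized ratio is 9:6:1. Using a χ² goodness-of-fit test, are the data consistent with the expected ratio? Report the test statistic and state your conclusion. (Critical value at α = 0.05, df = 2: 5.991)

Under the 9:6:1 hypothesis (Σ ratio = 16, N = 770):
  disc-shaped: 770 × 9/16 = 433.125
  spherical: 770 × 6/16 = 288.75
  elongated: 770 × 1/16 = 48.125
χ² = Σ (O − E)² / E
  disc-shaped: (425 − 433.125)² / 433.125 = 0.1524
  spherical: (293 − 288.75)² / 288.75 = 0.0626
  elongated: (52 − 48.125)² / 48.125 = 0.3120
χ² = 0.1524 + 0.0626 + 0.3120 = 0.527
Degrees of freedom = 3 − 1 = 2; critical value at α = 0.05 is 5.991.
Since 0.527 < 5.991, we fail to reject the null hypothesis — the data are consistent with the 9:6:1 ratio.

0.527; consistent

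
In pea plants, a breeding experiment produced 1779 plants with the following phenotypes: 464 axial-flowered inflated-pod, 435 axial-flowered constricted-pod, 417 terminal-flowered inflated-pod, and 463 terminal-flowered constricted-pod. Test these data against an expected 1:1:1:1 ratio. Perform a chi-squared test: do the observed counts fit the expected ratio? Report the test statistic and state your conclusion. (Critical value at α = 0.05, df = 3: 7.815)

Total ratio parts = 4. Expected numbers out of 1779:
  axial-flowered inflated-pod: 1779 × 1/4 = 444.75
  axial-flowered constricted-pod: 1779 × 1/4 = 444.75
  terminal-flowered inflated-pod: 1779 × 1/4 = 444.75
  terminal-flowered constricted-pod: 1779 × 1/4 = 444.75
χ² = Σ (O − E)² / E
  axial-flowered inflated-pod: (464 − 444.75)² / 444.75 = 0.8332
  axial-flowered constricted-pod: (435 − 444.75)² / 444.75 = 0.2137
  terminal-flowered inflated-pod: (417 − 444.75)² / 444.75 = 1.7315
  terminal-flowered constricted-pod: (463 − 444.75)² / 444.75 = 0.7489
χ² = 0.8332 + 0.2137 + 1.7315 + 0.7489 = 3.5273 ≈ 3.527
Degrees of freedom = 4 − 1 = 3; critical value at α = 0.05 is 7.815.
Since 3.527 < 7.815, we fail to reject the null hypothesis — the data are consistent with the 1:1:1:1 ratio.

3.527; consistent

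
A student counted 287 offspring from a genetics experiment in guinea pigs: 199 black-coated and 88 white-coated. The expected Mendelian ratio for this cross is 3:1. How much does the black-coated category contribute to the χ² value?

Under the 3:1 hypothesis (Σ ratio = 4, N = 287):
  black-coated: 287 × 3/4 = 215.25
  white-coated: 287 × 1/4 = 71.75
Contribution of black-coated: (199 − 215.25)² / 215.25 = 1.2268

1.227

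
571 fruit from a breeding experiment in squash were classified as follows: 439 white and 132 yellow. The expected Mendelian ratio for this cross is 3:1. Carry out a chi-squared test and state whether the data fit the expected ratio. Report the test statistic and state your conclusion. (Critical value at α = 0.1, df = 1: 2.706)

1.079; consistent

Expected counts for N = 571 under a 3:1 ratio (total parts = 4):
  white: 571 × 3/4 = 428.25
  yellow: 571 × 1/4 = 142.75
χ² = Σ (O − E)² / E
  white: (439 − 428.25)² / 428.25 = 0.2698
  yellow: (132 − 142.75)² / 142.75 = 0.8095
χ² = 0.2698 + 0.8095 = 1.0793 ≈ 1.079
Degrees of freedom = 2 − 1 = 1; critical value at α = 0.1 is 2.706.
Since 1.079 < 2.706, we fail to reject the null hypothesis — the data are consistent with the 3:1 ratio.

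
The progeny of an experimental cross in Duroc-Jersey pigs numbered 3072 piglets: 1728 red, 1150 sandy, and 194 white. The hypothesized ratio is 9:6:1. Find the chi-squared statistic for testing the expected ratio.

0.024

Under the 9:6:1 hypothesis (Σ ratio = 16, N = 3072):
  red: 3072 × 9/16 = 1728
  sandy: 3072 × 6/16 = 1152
  white: 3072 × 1/16 = 192
χ² = Σ (O − E)² / E
  red: (1728 − 1728)² / 1728 = 0.0000
  sandy: (1150 − 1152)² / 1152 = 0.0035
  white: (194 − 192)² / 192 = 0.0208
χ² = 0.0000 + 0.0035 + 0.0208 = 0.0243 ≈ 0.024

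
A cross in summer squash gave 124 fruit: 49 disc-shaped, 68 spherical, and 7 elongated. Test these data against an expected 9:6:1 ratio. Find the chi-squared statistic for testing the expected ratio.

Total ratio parts = 16. Expected numbers out of 124:
  disc-shaped: 124 × 9/16 = 69.75
  spherical: 124 × 6/16 = 46.5
  elongated: 124 × 1/16 = 7.75
χ² = Σ (O − E)² / E
  disc-shaped: (49 − 69.75)² / 69.75 = 6.1729
  spherical: (68 − 46.5)² / 46.5 = 9.9409
  elongated: (7 − 7.75)² / 7.75 = 0.0726
χ² = 6.1729 + 9.9409 + 0.0726 = 16.1864 ≈ 16.186

16.186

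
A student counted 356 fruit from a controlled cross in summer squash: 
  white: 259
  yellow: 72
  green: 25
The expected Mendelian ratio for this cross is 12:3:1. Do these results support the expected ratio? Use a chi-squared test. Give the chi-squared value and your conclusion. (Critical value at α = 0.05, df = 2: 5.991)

0.993; consistent

The 12:3:1 ratio has 16 parts, so with N = 356 the expected counts are:
  white: 356 × 12/16 = 267
  yellow: 356 × 3/16 = 66.75
  green: 356 × 1/16 = 22.25
χ² = Σ (O − E)² / E
  white: (259 − 267)² / 267 = 0.2397
  yellow: (72 − 66.75)² / 66.75 = 0.4129
  green: (25 − 22.25)² / 22.25 = 0.3399
χ² = 0.2397 + 0.4129 + 0.3399 = 0.9925 ≈ 0.993
Degrees of freedom = 3 − 1 = 2; critical value at α = 0.05 is 5.991.
Since 0.993 < 5.991, we fail to reject the null hypothesis — the data are consistent with the 12:3:1 ratio.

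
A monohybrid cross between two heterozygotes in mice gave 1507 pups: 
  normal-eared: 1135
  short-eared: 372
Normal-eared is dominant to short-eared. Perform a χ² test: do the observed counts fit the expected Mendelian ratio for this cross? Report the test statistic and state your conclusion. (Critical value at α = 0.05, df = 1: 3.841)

0.080; consistent

For a monohybrid cross between heterozygotes with complete dominance, the expected phenotypic ratio is 3:1.
Under the 3:1 hypothesis (Σ ratio = 4, N = 1507):
  normal-eared: 1507 × 3/4 = 1130.25
  short-eared: 1507 × 1/4 = 376.75
χ² = Σ (O − E)² / E
  normal-eared: (1135 − 1130.25)² / 1130.25 = 0.0200
  short-eared: (372 − 376.75)² / 376.75 = 0.0599
χ² = 0.0200 + 0.0599 = 0.0799 ≈ 0.080
Degrees of freedom = 2 − 1 = 1; critical value at α = 0.05 is 3.841.
Since 0.080 < 3.841, we fail to reject the null hypothesis — the data are consistent with the 3:1 ratio.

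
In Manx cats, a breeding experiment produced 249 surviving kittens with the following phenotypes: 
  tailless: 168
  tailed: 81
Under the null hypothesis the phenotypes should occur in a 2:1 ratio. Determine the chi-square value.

0.072

The 2:1 ratio has 3 parts, so with N = 249 the expected counts are:
  tailless: 249 × 2/3 = 166
  tailed: 249 × 1/3 = 83
χ² = Σ (O − E)² / E
  tailless: (168 − 166)² / 166 = 0.0241
  tailed: (81 − 83)² / 83 = 0.0482
χ² = 0.0241 + 0.0482 = 0.0723 ≈ 0.072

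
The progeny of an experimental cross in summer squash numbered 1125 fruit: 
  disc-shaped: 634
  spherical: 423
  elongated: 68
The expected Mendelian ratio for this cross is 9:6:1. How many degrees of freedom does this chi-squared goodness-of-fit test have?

A goodness-of-fit test with 3 phenotype classes has df = 3 − 1 = 2.

2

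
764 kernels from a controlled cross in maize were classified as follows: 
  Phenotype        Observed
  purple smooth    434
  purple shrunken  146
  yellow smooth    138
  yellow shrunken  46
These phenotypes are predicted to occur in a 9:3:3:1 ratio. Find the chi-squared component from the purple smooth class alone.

0.042

Total ratio parts = 16. Expected numbers out of 764:
  purple smooth: 764 × 9/16 = 429.75
  purple shrunken: 764 × 3/16 = 143.25
  yellow smooth: 764 × 3/16 = 143.25
  yellow shrunken: 764 × 1/16 = 47.75
Contribution of purple smooth: (434 − 429.75)² / 429.75 = 0.0420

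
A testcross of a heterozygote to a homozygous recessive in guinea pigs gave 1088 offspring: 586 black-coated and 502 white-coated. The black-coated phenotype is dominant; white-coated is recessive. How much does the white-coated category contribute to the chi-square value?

3.243

A testcross of a heterozygote (Aa × aa) gives a 1:1 phenotypic ratio.
The 1:1 ratio has 2 parts, so with N = 1088 the expected counts are:
  black-coated: 1088 × 1/2 = 544
  white-coated: 1088 × 1/2 = 544
Contribution of white-coated: (502 − 544)² / 544 = 3.2426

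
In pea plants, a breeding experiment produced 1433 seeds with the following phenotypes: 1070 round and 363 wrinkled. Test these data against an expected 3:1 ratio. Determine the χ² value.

0.084

Total ratio parts = 4. Expected numbers out of 1433:
  round: 1433 × 3/4 = 1074.75
  wrinkled: 1433 × 1/4 = 358.25
χ² = Σ (O − E)² / E
  round: (1070 − 1074.75)² / 1074.75 = 0.0210
  wrinkled: (363 − 358.25)² / 358.25 = 0.0630
χ² = 0.0210 + 0.0630 = 0.084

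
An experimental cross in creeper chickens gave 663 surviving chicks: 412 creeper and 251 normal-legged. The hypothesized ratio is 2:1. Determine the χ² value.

6.109

Total ratio parts = 3. Expected numbers out of 663:
  creeper: 663 × 2/3 = 442
  normal-legged: 663 × 1/3 = 221
χ² = Σ (O − E)² / E
  creeper: (412 − 442)² / 442 = 2.0362
  normal-legged: (251 − 221)² / 221 = 4.0724
χ² = 2.0362 + 4.0724 = 6.1086 ≈ 6.109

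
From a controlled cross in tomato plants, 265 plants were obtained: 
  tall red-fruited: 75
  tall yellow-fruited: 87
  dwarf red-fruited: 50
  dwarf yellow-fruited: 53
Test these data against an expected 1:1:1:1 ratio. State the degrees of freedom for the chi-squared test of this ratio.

3

A goodness-of-fit test with 4 phenotype classes has df = 4 − 1 = 3.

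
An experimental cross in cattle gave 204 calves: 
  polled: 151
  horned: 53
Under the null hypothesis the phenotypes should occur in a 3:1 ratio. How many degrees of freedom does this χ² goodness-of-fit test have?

A goodness-of-fit test with 2 phenotype classes has df = 2 − 1 = 1.

1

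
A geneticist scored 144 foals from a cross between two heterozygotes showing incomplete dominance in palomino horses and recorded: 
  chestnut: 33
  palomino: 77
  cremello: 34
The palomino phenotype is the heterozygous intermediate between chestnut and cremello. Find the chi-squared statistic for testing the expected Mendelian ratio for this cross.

With incomplete dominance, a heterozygote × heterozygote cross gives a 1:2:1 phenotypic ratio.
Expected counts for N = 144 under a 1:2:1 ratio (total parts = 4):
  chestnut: 144 × 1/4 = 36
  palomino: 144 × 2/4 = 72
  cremello: 144 × 1/4 = 36
χ² = Σ (O − E)² / E
  chestnut: (33 − 36)² / 36 = 0.2500
  palomino: (77 − 72)² / 72 = 0.3472
  cremello: (34 − 36)² / 36 = 0.1111
χ² = 0.2500 + 0.3472 + 0.1111 = 0.7083 ≈ 0.708

0.708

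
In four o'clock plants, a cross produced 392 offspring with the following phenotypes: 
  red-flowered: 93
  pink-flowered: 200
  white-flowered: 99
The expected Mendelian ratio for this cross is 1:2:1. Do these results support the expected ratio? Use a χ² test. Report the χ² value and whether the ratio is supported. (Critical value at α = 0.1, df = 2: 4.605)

Expected counts for N = 392 under a 1:2:1 ratio (total parts = 4):
  red-flowered: 392 × 1/4 = 98
  pink-flowered: 392 × 2/4 = 196
  white-flowered: 392 × 1/4 = 98
χ² = Σ (O − E)² / E
  red-flowered: (93 − 98)² / 98 = 0.2551
  pink-flowered: (200 − 196)² / 196 = 0.0816
  white-flowered: (99 − 98)² / 98 = 0.0102
χ² = 0.2551 + 0.0816 + 0.0102 = 0.3469 ≈ 0.347
Degrees of freedom = 3 − 1 = 2; critical value at α = 0.1 is 4.605.
Since 0.347 < 4.605, we fail to reject the null hypothesis — the data are consistent with the 1:2:1 ratio.

0.347; consistent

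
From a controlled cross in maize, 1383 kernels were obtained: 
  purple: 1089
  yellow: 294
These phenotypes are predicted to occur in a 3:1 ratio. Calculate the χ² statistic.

10.328

The 3:1 ratio has 4 parts, so with N = 1383 the expected counts are:
  purple: 1383 × 3/4 = 1037.25
  yellow: 1383 × 1/4 = 345.75
χ² = Σ (O − E)² / E
  purple: (1089 − 1037.25)² / 1037.25 = 2.5819
  yellow: (294 − 345.75)² / 345.75 = 7.7457
χ² = 2.5819 + 7.7457 = 10.3276 ≈ 10.328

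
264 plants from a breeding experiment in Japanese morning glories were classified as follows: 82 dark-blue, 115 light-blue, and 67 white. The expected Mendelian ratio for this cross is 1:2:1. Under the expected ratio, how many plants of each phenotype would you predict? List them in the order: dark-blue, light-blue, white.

66, 132, 66

The 1:2:1 ratio has 4 parts, so with N = 264 the expected counts are:
  dark-blue: 264 × 1/4 = 66
  light-blue: 264 × 2/4 = 132
  white: 264 × 1/4 = 66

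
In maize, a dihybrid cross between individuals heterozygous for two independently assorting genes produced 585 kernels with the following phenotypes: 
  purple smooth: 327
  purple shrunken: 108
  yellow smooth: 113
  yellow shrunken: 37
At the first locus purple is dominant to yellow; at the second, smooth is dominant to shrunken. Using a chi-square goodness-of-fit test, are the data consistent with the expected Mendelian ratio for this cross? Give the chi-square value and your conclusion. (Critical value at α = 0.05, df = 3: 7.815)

A dihybrid F₂ with independent assortment and complete dominance at both loci gives a 9:3:3:1 phenotypic ratio.
Total ratio parts = 16. Expected numbers out of 585:
  purple smooth: 585 × 9/16 = 329.0625
  purple shrunken: 585 × 3/16 = 109.6875
  yellow smooth: 585 × 3/16 = 109.6875
  yellow shrunken: 585 × 1/16 = 36.5625
χ² = Σ (O − E)² / E
  purple smooth: (327 − 329.0625)² / 329.0625 = 0.0129
  purple shrunken: (108 − 109.6875)² / 109.6875 = 0.0260
  yellow smooth: (113 − 109.6875)² / 109.6875 = 0.1000
  yellow shrunken: (37 − 36.5625)² / 36.5625 = 0.0052
χ² = 0.0129 + 0.0260 + 0.1000 + 0.0052 = 0.1441 ≈ 0.144
Degrees of freedom = 4 − 1 = 3; critical value at α = 0.05 is 7.815.
Since 0.144 < 7.815, we fail to reject the null hypothesis — the data are consistent with the 9:3:3:1 ratio.

0.144; consistent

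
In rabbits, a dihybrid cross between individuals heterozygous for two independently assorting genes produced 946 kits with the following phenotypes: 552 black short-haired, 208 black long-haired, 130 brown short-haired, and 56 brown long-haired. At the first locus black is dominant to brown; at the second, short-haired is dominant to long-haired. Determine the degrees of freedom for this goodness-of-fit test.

3

A dihybrid F₂ with independent assortment and complete dominance at both loci gives a 9:3:3:1 phenotypic ratio.
A goodness-of-fit test with 4 phenotype classes has df = 4 − 1 = 3.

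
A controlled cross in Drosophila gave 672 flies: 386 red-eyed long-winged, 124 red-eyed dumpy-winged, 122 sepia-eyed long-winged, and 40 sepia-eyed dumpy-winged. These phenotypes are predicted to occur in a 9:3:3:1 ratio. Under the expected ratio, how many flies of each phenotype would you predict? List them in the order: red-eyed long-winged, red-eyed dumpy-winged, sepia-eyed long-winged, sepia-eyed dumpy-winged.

Expected counts for N = 672 under a 9:3:3:1 ratio (total parts = 16):
  red-eyed long-winged: 672 × 9/16 = 378
  red-eyed dumpy-winged: 672 × 3/16 = 126
  sepia-eyed long-winged: 672 × 3/16 = 126
  sepia-eyed dumpy-winged: 672 × 1/16 = 42

378, 126, 126, 42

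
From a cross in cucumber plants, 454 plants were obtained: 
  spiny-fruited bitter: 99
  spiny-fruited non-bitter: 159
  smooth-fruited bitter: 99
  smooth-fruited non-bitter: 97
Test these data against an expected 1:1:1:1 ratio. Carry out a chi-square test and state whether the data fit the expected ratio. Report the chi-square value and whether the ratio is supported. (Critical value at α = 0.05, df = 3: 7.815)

24.344; not consistent

The 1:1:1:1 ratio has 4 parts, so with N = 454 the expected counts are:
  spiny-fruited bitter: 454 × 1/4 = 113.5
  spiny-fruited non-bitter: 454 × 1/4 = 113.5
  smooth-fruited bitter: 454 × 1/4 = 113.5
  smooth-fruited non-bitter: 454 × 1/4 = 113.5
χ² = Σ (O − E)² / E
  spiny-fruited bitter: (99 − 113.5)² / 113.5 = 1.8524
  spiny-fruited non-bitter: (159 − 113.5)² / 113.5 = 18.2401
  smooth-fruited bitter: (99 − 113.5)² / 113.5 = 1.8524
  smooth-fruited non-bitter: (97 − 113.5)² / 113.5 = 2.3987
χ² = 1.8524 + 18.2401 + 1.8524 + 2.3987 = 24.3436 ≈ 24.344
Degrees of freedom = 4 − 1 = 3; critical value at α = 0.05 is 7.815.
Since 24.344 > 7.815, we reject the null hypothesis — the data do not fit the 1:1:1:1 ratio.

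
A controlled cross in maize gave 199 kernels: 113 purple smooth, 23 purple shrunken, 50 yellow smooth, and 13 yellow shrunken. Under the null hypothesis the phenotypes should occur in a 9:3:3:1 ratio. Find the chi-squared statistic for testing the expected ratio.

The 9:3:3:1 ratio has 16 parts, so with N = 199 the expected counts are:
  purple smooth: 199 × 9/16 = 111.9375
  purple shrunken: 199 × 3/16 = 37.3125
  yellow smooth: 199 × 3/16 = 37.3125
  yellow shrunken: 199 × 1/16 = 12.4375
χ² = Σ (O − E)² / E
  purple smooth: (113 − 111.9375)² / 111.9375 = 0.0101
  purple shrunken: (23 − 37.3125)² / 37.3125 = 5.4901
  yellow smooth: (50 − 37.3125)² / 37.3125 = 4.3142
  yellow shrunken: (13 − 12.4375)² / 12.4375 = 0.0254
χ² = 0.0101 + 5.4901 + 4.3142 + 0.0254 = 9.8398 ≈ 9.840

9.840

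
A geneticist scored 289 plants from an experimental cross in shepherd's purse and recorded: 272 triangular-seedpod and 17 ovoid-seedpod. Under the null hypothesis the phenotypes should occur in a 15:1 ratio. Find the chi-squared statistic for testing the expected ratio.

Total ratio parts = 16. Expected numbers out of 289:
  triangular-seedpod: 289 × 15/16 = 270.9375
  ovoid-seedpod: 289 × 1/16 = 18.0625
χ² = Σ (O − E)² / E
  triangular-seedpod: (272 − 270.9375)² / 270.9375 = 0.0042
  ovoid-seedpod: (17 − 18.0625)² / 18.0625 = 0.0625
χ² = 0.0042 + 0.0625 = 0.0667 ≈ 0.067

0.067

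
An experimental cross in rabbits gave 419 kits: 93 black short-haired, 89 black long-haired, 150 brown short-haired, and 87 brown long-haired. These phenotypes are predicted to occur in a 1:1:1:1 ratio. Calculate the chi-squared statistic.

The 1:1:1:1 ratio has 4 parts, so with N = 419 the expected counts are:
  black short-haired: 419 × 1/4 = 104.75
  black long-haired: 419 × 1/4 = 104.75
  brown short-haired: 419 × 1/4 = 104.75
  brown long-haired: 419 × 1/4 = 104.75
χ² = Σ (O − E)² / E
  black short-haired: (93 − 104.75)² / 104.75 = 1.3180
  black long-haired: (89 − 104.75)² / 104.75 = 2.3681
  brown short-haired: (150 − 104.75)² / 104.75 = 19.5471
  brown long-haired: (87 − 104.75)² / 104.75 = 3.0078
χ² = 1.3180 + 2.3681 + 19.5471 + 3.0078 = 26.241

26.241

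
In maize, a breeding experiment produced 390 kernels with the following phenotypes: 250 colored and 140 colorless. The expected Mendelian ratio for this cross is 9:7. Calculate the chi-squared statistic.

9.772

The 9:7 ratio has 16 parts, so with N = 390 the expected counts are:
  colored: 390 × 9/16 = 219.375
  colorless: 390 × 7/16 = 170.625
χ² = Σ (O − E)² / E
  colored: (250 − 219.375)² / 219.375 = 4.2753
  colorless: (140 − 170.625)² / 170.625 = 5.4968
χ² = 4.2753 + 5.4968 = 9.7721 ≈ 9.772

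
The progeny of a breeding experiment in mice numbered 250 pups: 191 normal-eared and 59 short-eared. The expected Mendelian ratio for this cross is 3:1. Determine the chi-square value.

0.261

Under the 3:1 hypothesis (Σ ratio = 4, N = 250):
  normal-eared: 250 × 3/4 = 187.5
  short-eared: 250 × 1/4 = 62.5
χ² = Σ (O − E)² / E
  normal-eared: (191 − 187.5)² / 187.5 = 0.0653
  short-eared: (59 − 62.5)² / 62.5 = 0.1960
χ² = 0.0653 + 0.1960 = 0.2613 ≈ 0.261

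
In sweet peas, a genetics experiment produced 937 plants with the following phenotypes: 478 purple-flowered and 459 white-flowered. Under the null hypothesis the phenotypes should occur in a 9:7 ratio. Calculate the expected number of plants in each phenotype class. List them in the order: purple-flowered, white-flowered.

Total ratio parts = 16. Expected numbers out of 937:
  purple-flowered: 937 × 9/16 = 527.0625
  white-flowered: 937 × 7/16 = 409.9375

527.0625, 409.9375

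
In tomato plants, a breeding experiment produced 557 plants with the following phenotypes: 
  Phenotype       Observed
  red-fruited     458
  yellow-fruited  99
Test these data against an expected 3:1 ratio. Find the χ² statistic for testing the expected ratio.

15.512

The 3:1 ratio has 4 parts, so with N = 557 the expected counts are:
  red-fruited: 557 × 3/4 = 417.75
  yellow-fruited: 557 × 1/4 = 139.25
χ² = Σ (O − E)² / E
  red-fruited: (458 − 417.75)² / 417.75 = 3.8781
  yellow-fruited: (99 − 139.25)² / 139.25 = 11.6342
χ² = 3.8781 + 11.6342 = 15.5123 ≈ 15.512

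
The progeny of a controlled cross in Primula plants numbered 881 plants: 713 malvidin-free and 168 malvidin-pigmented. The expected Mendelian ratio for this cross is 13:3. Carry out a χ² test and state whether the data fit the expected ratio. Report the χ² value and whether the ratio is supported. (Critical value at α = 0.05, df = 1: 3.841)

0.059; consistent

Total ratio parts = 16. Expected numbers out of 881:
  malvidin-free: 881 × 13/16 = 715.8125
  malvidin-pigmented: 881 × 3/16 = 165.1875
χ² = Σ (O − E)² / E
  malvidin-free: (713 − 715.8125)² / 715.8125 = 0.0111
  malvidin-pigmented: (168 − 165.1875)² / 165.1875 = 0.0479
χ² = 0.0111 + 0.0479 = 0.059
Degrees of freedom = 2 − 1 = 1; critical value at α = 0.05 is 3.841.
Since 0.059 < 3.841, we fail to reject the null hypothesis — the data are consistent with the 13:3 ratio.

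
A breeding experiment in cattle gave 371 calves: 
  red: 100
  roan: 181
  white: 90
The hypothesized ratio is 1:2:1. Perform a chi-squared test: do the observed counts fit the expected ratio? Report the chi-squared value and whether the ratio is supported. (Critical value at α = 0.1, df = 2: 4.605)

0.757; consistent

Total ratio parts = 4. Expected numbers out of 371:
  red: 371 × 1/4 = 92.75
  roan: 371 × 2/4 = 185.5
  white: 371 × 1/4 = 92.75
χ² = Σ (O − E)² / E
  red: (100 − 92.75)² / 92.75 = 0.5667
  roan: (181 − 185.5)² / 185.5 = 0.1092
  white: (90 − 92.75)² / 92.75 = 0.0815
χ² = 0.5667 + 0.1092 + 0.0815 = 0.7574 ≈ 0.757
Degrees of freedom = 3 − 1 = 2; critical value at α = 0.1 is 4.605.
Since 0.757 < 4.605, we fail to reject the null hypothesis — the data are consistent with the 1:2:1 ratio.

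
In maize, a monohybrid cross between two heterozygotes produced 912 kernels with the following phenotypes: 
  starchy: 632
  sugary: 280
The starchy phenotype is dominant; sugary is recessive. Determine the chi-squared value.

For a monohybrid cross between heterozygotes with complete dominance, the expected phenotypic ratio is 3:1.
The 3:1 ratio has 4 parts, so with N = 912 the expected counts are:
  starchy: 912 × 3/4 = 684
  sugary: 912 × 1/4 = 228
χ² = Σ (O − E)² / E
  starchy: (632 − 684)² / 684 = 3.9532
  sugary: (280 − 228)² / 228 = 11.8596
χ² = 3.9532 + 11.8596 = 15.8128 ≈ 15.813

15.813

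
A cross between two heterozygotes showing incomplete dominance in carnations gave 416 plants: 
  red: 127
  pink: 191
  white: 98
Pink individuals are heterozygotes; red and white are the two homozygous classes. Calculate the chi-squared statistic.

6.822

With incomplete dominance, a heterozygote × heterozygote cross gives a 1:2:1 phenotypic ratio.
Expected counts for N = 416 under a 1:2:1 ratio (total parts = 4):
  red: 416 × 1/4 = 104
  pink: 416 × 2/4 = 208
  white: 416 × 1/4 = 104
χ² = Σ (O − E)² / E
  red: (127 − 104)² / 104 = 5.0865
  pink: (191 − 208)² / 208 = 1.3894
  white: (98 − 104)² / 104 = 0.3462
χ² = 5.0865 + 1.3894 + 0.3462 = 6.8221 ≈ 6.822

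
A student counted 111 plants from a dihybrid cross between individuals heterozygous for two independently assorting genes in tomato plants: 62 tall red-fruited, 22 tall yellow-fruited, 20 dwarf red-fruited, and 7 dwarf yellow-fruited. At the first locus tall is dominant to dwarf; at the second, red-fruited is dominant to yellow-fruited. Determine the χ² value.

A dihybrid F₂ with independent assortment and complete dominance at both loci gives a 9:3:3:1 phenotypic ratio.
Total ratio parts = 16. Expected numbers out of 111:
  tall red-fruited: 111 × 9/16 = 62.4375
  tall yellow-fruited: 111 × 3/16 = 20.8125
  dwarf red-fruited: 111 × 3/16 = 20.8125
  dwarf yellow-fruited: 111 × 1/16 = 6.9375
χ² = Σ (O − E)² / E
  tall red-fruited: (62 − 62.4375)² / 62.4375 = 0.0031
  tall yellow-fruited: (22 − 20.8125)² / 20.8125 = 0.0678
  dwarf red-fruited: (20 − 20.8125)² / 20.8125 = 0.0317
  dwarf yellow-fruited: (7 − 6.9375)² / 6.9375 = 0.0006
χ² = 0.0031 + 0.0678 + 0.0317 + 0.0006 = 0.1032 ≈ 0.103

0.103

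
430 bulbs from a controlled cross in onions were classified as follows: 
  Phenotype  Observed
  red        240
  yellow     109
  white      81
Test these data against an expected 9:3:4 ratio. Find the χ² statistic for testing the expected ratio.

Under the 9:3:4 hypothesis (Σ ratio = 16, N = 430):
  red: 430 × 9/16 = 241.875
  yellow: 430 × 3/16 = 80.625
  white: 430 × 4/16 = 107.5
χ² = Σ (O − E)² / E
  red: (240 − 241.875)² / 241.875 = 0.0145
  yellow: (109 − 80.625)² / 80.625 = 9.9862
  white: (81 − 107.5)² / 107.5 = 6.5326
χ² = 0.0145 + 9.9862 + 6.5326 = 16.5333 ≈ 16.533

16.533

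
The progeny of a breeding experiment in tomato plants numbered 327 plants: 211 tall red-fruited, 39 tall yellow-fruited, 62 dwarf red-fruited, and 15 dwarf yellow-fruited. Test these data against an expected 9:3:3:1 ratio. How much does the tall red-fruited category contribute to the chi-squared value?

3.982

The 9:3:3:1 ratio has 16 parts, so with N = 327 the expected counts are:
  tall red-fruited: 327 × 9/16 = 183.9375
  tall yellow-fruited: 327 × 3/16 = 61.3125
  dwarf red-fruited: 327 × 3/16 = 61.3125
  dwarf yellow-fruited: 327 × 1/16 = 20.4375
Contribution of tall red-fruited: (211 − 183.9375)² / 183.9375 = 3.9817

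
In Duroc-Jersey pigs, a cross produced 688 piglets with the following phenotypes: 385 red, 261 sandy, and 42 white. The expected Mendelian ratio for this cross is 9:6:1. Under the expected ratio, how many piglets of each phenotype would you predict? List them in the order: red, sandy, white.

387, 258, 43

Expected counts for N = 688 under a 9:6:1 ratio (total parts = 16):
  red: 688 × 9/16 = 387
  sandy: 688 × 6/16 = 258
  white: 688 × 1/16 = 43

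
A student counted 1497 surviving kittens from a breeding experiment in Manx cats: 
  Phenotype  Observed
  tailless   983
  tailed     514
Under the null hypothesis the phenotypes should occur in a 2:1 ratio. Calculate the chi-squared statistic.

0.676

Expected counts for N = 1497 under a 2:1 ratio (total parts = 3):
  tailless: 1497 × 2/3 = 998
  tailed: 1497 × 1/3 = 499
χ² = Σ (O − E)² / E
  tailless: (983 − 998)² / 998 = 0.2255
  tailed: (514 − 499)² / 499 = 0.4509
χ² = 0.2255 + 0.4509 = 0.6764 ≈ 0.676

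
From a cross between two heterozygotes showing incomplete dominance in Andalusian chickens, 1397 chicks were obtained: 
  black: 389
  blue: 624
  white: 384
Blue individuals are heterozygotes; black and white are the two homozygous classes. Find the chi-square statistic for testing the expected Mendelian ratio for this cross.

With incomplete dominance, a heterozygote × heterozygote cross gives a 1:2:1 phenotypic ratio.
Expected counts for N = 1397 under a 1:2:1 ratio (total parts = 4):
  black: 1397 × 1/4 = 349.25
  blue: 1397 × 2/4 = 698.5
  white: 1397 × 1/4 = 349.25
χ² = Σ (O − E)² / E
  black: (389 − 349.25)² / 349.25 = 4.5242
  blue: (624 − 698.5)² / 698.5 = 7.9460
  white: (384 − 349.25)² / 349.25 = 3.4576
χ² = 4.5242 + 7.9460 + 3.4576 = 15.9278 ≈ 15.928

15.928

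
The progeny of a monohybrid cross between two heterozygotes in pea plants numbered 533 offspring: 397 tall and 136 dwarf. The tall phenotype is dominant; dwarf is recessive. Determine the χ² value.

For a monohybrid cross between heterozygotes with complete dominance, the expected phenotypic ratio is 3:1.
The 3:1 ratio has 4 parts, so with N = 533 the expected counts are:
  tall: 533 × 3/4 = 399.75
  dwarf: 533 × 1/4 = 133.25
χ² = Σ (O − E)² / E
  tall: (397 − 399.75)² / 399.75 = 0.0189
  dwarf: (136 − 133.25)² / 133.25 = 0.0568
χ² = 0.0189 + 0.0568 = 0.0757 ≈ 0.076

0.076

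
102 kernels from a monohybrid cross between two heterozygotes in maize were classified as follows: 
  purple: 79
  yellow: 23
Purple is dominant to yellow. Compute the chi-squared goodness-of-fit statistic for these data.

For a monohybrid cross between heterozygotes with complete dominance, the expected phenotypic ratio is 3:1.
Total ratio parts = 4. Expected numbers out of 102:
  purple: 102 × 3/4 = 76.5
  yellow: 102 × 1/4 = 25.5
χ² = Σ (O − E)² / E
  purple: (79 − 76.5)² / 76.5 = 0.0817
  yellow: (23 − 25.5)² / 25.5 = 0.2451
χ² = 0.0817 + 0.2451 = 0.3268 ≈ 0.327

0.327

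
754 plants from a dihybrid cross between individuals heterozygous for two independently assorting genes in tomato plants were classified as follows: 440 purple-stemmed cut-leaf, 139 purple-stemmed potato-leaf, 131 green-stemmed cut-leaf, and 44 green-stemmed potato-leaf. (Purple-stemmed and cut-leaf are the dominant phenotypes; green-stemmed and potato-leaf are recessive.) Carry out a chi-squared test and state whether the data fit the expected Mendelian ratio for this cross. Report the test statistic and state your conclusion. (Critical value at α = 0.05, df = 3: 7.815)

A dihybrid F₂ with independent assortment and complete dominance at both loci gives a 9:3:3:1 phenotypic ratio.
Expected counts for N = 754 under a 9:3:3:1 ratio (total parts = 16):
  purple-stemmed cut-leaf: 754 × 9/16 = 424.125
  purple-stemmed potato-leaf: 754 × 3/16 = 141.375
  green-stemmed cut-leaf: 754 × 3/16 = 141.375
  green-stemmed potato-leaf: 754 × 1/16 = 47.125
χ² = Σ (O − E)² / E
  purple-stemmed cut-leaf: (440 − 424.125)² / 424.125 = 0.5942
  purple-stemmed potato-leaf: (139 − 141.375)² / 141.375 = 0.0399
  green-stemmed cut-leaf: (131 − 141.375)² / 141.375 = 0.7614
  green-stemmed potato-leaf: (44 − 47.125)² / 47.125 = 0.2072
χ² = 0.5942 + 0.0399 + 0.7614 + 0.2072 = 1.6027 ≈ 1.603
Degrees of freedom = 4 − 1 = 3; critical value at α = 0.05 is 7.815.
Since 1.603 < 7.815, we fail to reject the null hypothesis — the data are consistent with the 9:3:3:1 ratio.

1.603; consistent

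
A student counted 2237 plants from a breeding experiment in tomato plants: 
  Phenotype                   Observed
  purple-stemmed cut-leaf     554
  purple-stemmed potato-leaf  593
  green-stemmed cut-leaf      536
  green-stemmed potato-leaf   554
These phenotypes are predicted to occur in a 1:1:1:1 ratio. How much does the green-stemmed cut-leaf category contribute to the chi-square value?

0.967

Under the 1:1:1:1 hypothesis (Σ ratio = 4, N = 2237):
  purple-stemmed cut-leaf: 2237 × 1/4 = 559.25
  purple-stemmed potato-leaf: 2237 × 1/4 = 559.25
  green-stemmed cut-leaf: 2237 × 1/4 = 559.25
  green-stemmed potato-leaf: 2237 × 1/4 = 559.25
Contribution of green-stemmed cut-leaf: (536 − 559.25)² / 559.25 = 0.9666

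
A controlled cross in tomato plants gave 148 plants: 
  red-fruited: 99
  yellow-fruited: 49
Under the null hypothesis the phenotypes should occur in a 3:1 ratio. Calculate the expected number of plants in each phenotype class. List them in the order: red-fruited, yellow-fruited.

111, 37

Total ratio parts = 4. Expected numbers out of 148:
  red-fruited: 148 × 3/4 = 111
  yellow-fruited: 148 × 1/4 = 37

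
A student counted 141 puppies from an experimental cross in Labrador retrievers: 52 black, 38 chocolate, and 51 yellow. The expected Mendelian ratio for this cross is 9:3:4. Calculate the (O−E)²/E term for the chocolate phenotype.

5.057

Total ratio parts = 16. Expected numbers out of 141:
  black: 141 × 9/16 = 79.3125
  chocolate: 141 × 3/16 = 26.4375
  yellow: 141 × 4/16 = 35.25
Contribution of chocolate: (38 − 26.4375)² / 26.4375 = 5.0569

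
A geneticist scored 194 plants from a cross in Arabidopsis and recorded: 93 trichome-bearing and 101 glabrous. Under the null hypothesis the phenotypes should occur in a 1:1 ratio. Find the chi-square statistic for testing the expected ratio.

Expected counts for N = 194 under a 1:1 ratio (total parts = 2):
  trichome-bearing: 194 × 1/2 = 97
  glabrous: 194 × 1/2 = 97
χ² = Σ (O − E)² / E
  trichome-bearing: (93 − 97)² / 97 = 0.1649
  glabrous: (101 − 97)² / 97 = 0.1649
χ² = 0.1649 + 0.1649 = 0.3298 ≈ 0.330

0.330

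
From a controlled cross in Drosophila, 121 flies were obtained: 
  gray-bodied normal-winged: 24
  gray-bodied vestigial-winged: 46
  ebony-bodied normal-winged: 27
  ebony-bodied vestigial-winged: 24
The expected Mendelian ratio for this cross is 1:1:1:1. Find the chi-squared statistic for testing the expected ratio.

11.132

Expected counts for N = 121 under a 1:1:1:1 ratio (total parts = 4):
  gray-bodied normal-winged: 121 × 1/4 = 30.25
  gray-bodied vestigial-winged: 121 × 1/4 = 30.25
  ebony-bodied normal-winged: 121 × 1/4 = 30.25
  ebony-bodied vestigial-winged: 121 × 1/4 = 30.25
χ² = Σ (O − E)² / E
  gray-bodied normal-winged: (24 − 30.25)² / 30.25 = 1.2913
  gray-bodied vestigial-winged: (46 − 30.25)² / 30.25 = 8.2004
  ebony-bodied normal-winged: (27 − 30.25)² / 30.25 = 0.3492
  ebony-bodied vestigial-winged: (24 − 30.25)² / 30.25 = 1.2913
χ² = 1.2913 + 8.2004 + 0.3492 + 1.2913 = 11.1322 ≈ 11.132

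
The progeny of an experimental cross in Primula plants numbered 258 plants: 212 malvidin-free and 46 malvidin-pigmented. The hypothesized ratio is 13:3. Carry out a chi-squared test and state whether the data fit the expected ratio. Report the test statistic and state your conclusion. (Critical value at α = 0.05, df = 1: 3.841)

0.144; consistent

The 13:3 ratio has 16 parts, so with N = 258 the expected counts are:
  malvidin-free: 258 × 13/16 = 209.625
  malvidin-pigmented: 258 × 3/16 = 48.375
χ² = Σ (O − E)² / E
  malvidin-free: (212 − 209.625)² / 209.625 = 0.0269
  malvidin-pigmented: (46 − 48.375)² / 48.375 = 0.1166
χ² = 0.0269 + 0.1166 = 0.1435 ≈ 0.144
Degrees of freedom = 2 − 1 = 1; critical value at α = 0.05 is 3.841.
Since 0.144 < 3.841, we fail to reject the null hypothesis — the data are consistent with the 13:3 ratio.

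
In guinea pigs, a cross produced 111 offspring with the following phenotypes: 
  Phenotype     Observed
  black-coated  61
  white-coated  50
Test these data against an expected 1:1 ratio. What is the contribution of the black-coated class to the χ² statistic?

Total ratio parts = 2. Expected numbers out of 111:
  black-coated: 111 × 1/2 = 55.5
  white-coated: 111 × 1/2 = 55.5
Contribution of black-coated: (61 − 55.5)² / 55.5 = 0.5450

0.545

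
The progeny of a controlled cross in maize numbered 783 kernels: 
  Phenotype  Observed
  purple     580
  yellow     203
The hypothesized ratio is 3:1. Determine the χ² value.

0.358

The 3:1 ratio has 4 parts, so with N = 783 the expected counts are:
  purple: 783 × 3/4 = 587.25
  yellow: 783 × 1/4 = 195.75
χ² = Σ (O − E)² / E
  purple: (580 − 587.25)² / 587.25 = 0.0895
  yellow: (203 − 195.75)² / 195.75 = 0.2685
χ² = 0.0895 + 0.2685 = 0.358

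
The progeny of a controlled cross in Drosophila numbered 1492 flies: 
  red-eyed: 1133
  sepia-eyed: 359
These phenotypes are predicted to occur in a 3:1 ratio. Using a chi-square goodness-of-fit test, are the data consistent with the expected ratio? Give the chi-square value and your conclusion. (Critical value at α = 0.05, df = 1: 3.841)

Under the 3:1 hypothesis (Σ ratio = 4, N = 1492):
  red-eyed: 1492 × 3/4 = 1119
  sepia-eyed: 1492 × 1/4 = 373
χ² = Σ (O − E)² / E
  red-eyed: (1133 − 1119)² / 1119 = 0.1752
  sepia-eyed: (359 − 373)² / 373 = 0.5255
χ² = 0.1752 + 0.5255 = 0.7007 ≈ 0.701
Degrees of freedom = 2 − 1 = 1; critical value at α = 0.05 is 3.841.
Since 0.701 < 3.841, we fail to reject the null hypothesis — the data are consistent with the 3:1 ratio.

0.701; consistent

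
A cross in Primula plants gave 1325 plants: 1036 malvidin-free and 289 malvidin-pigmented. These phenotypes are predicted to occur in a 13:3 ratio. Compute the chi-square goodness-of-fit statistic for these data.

8.151

The 13:3 ratio has 16 parts, so with N = 1325 the expected counts are:
  malvidin-free: 1325 × 13/16 = 1076.5625
  malvidin-pigmented: 1325 × 3/16 = 248.4375
χ² = Σ (O − E)² / E
  malvidin-free: (1036 − 1076.5625)² / 1076.5625 = 1.5283
  malvidin-pigmented: (289 − 248.4375)² / 248.4375 = 6.6227
χ² = 1.5283 + 6.6227 = 8.151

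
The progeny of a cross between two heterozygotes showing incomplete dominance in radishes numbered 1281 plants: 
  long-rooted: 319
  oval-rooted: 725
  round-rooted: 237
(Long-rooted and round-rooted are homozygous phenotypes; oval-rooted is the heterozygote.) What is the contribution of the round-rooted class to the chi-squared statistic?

With incomplete dominance, a heterozygote × heterozygote cross gives a 1:2:1 phenotypic ratio.
Total ratio parts = 4. Expected numbers out of 1281:
  long-rooted: 1281 × 1/4 = 320.25
  oval-rooted: 1281 × 2/4 = 640.5
  round-rooted: 1281 × 1/4 = 320.25
Contribution of round-rooted: (237 − 320.25)² / 320.25 = 21.6411

21.641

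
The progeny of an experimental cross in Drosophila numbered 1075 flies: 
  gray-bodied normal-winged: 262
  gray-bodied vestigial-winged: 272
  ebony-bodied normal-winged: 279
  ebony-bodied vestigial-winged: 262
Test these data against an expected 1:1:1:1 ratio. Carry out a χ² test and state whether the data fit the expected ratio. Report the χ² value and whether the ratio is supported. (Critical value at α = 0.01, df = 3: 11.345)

Total ratio parts = 4. Expected numbers out of 1075:
  gray-bodied normal-winged: 1075 × 1/4 = 268.75
  gray-bodied vestigial-winged: 1075 × 1/4 = 268.75
  ebony-bodied normal-winged: 1075 × 1/4 = 268.75
  ebony-bodied vestigial-winged: 1075 × 1/4 = 268.75
χ² = Σ (O − E)² / E
  gray-bodied normal-winged: (262 − 268.75)² / 268.75 = 0.1695
  gray-bodied vestigial-winged: (272 − 268.75)² / 268.75 = 0.0393
  ebony-bodied normal-winged: (279 − 268.75)² / 268.75 = 0.3909
  ebony-bodied vestigial-winged: (262 − 268.75)² / 268.75 = 0.1695
χ² = 0.1695 + 0.0393 + 0.3909 + 0.1695 = 0.7692 ≈ 0.769
Degrees of freedom = 4 − 1 = 3; critical value at α = 0.01 is 11.345.
Since 0.769 < 11.345, we fail to reject the null hypothesis — the data are consistent with the 1:1:1:1 ratio.

0.769; consistent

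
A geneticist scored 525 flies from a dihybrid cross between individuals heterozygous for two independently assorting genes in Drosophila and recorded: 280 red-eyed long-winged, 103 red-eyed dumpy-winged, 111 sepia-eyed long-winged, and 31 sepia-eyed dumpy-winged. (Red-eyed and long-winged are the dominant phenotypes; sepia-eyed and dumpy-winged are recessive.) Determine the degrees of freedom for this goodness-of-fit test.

A dihybrid F₂ with independent assortment and complete dominance at both loci gives a 9:3:3:1 phenotypic ratio.
A goodness-of-fit test with 4 phenotype classes has df = 4 − 1 = 3.

3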